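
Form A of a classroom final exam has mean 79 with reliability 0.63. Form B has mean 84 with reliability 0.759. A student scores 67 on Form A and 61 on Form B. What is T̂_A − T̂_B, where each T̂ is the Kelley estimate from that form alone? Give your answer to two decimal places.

4.90

T̂_A = 0.63(67) + 0.37(79) = 71.4400
T̂_B = 0.759(61) + 0.241(84) = 66.5430
T̂_A − T̂_B = 4.8970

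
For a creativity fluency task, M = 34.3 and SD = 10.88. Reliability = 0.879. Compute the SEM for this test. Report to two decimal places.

SEM = SD · √(1 − ρ) = 10.88 × √0.121 = 10.88 × 0.3479 = 3.785

3.78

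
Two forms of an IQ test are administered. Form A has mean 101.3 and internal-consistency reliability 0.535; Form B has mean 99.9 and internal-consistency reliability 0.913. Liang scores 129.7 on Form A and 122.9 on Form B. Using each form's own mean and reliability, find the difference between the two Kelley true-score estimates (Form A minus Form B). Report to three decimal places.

T̂_A = 0.535(129.7) + 0.465(101.3) = 116.49400
T̂_B = 0.913(122.9) + 0.087(99.9) = 120.89900
T̂_A − T̂_B = -4.40500

-4.405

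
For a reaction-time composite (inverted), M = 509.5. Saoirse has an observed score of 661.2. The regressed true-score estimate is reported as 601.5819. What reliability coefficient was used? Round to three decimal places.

0.607

T̂ = ρX + (1 − ρ)μ  ⇒  T̂ − μ = ρ(X − μ)
ρ = (T̂ − μ)/(X − μ) = (601.5819 − 509.5) / (661.2 − 509.5) = 92.0819 / 151.7 = 0.60700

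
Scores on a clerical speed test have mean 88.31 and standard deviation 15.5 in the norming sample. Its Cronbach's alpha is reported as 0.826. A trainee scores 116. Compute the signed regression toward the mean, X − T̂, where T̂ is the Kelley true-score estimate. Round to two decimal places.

T̂ = 0.826(116) + 0.174(88.31) = 95.816 + 15.36594 = 111.1819 → 111.182
X − T̂ = 116 − 111.182 = 4.818 → 4.82

4.82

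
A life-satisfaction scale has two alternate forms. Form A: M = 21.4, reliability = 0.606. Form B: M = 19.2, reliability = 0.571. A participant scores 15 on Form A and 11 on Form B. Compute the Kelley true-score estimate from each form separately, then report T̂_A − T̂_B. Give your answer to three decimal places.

3.004

T̂_A = 0.606(15) + 0.394(21.4) = 17.52160
T̂_B = 0.571(11) + 0.429(19.2) = 14.51780
T̂_A − T̂_B = 3.00380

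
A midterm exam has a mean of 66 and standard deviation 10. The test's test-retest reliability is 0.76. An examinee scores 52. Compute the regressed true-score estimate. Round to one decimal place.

55.4

T̂ = ρX + (1 − ρ)μ
  = 0.76 × 52 + 0.24 × 66
  = 39.52 + 15.84
  = 55.36
  ≈ 55.4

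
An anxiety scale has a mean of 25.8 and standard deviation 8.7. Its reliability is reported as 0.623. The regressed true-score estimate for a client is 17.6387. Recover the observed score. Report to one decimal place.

12.7

T̂ = ρX + (1 − ρ)μ  ⇒  X = (T̂ − (1 − ρ)μ) / ρ
X = (17.6387 − 0.377 × 25.8) / 0.623 = (17.6387 − 9.7266) / 0.623 = 7.9121 / 0.623 = 12.700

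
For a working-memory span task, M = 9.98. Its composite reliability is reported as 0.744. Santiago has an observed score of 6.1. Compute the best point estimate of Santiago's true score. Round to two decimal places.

T̂ = 0.744(6.1) + 0.256(9.98) = 4.5384 + 2.55488 = 7.093 → 7.09

7.09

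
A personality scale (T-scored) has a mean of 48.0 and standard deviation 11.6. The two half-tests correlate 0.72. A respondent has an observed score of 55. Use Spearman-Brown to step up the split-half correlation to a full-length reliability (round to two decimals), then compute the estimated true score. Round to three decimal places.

Spearman-Brown: ρ = 2r/(1 + r) = 2(0.72)/(1 + 0.72) = 1.440/1.72 = 0.8372 → 0.84
T̂ = 0.84(55) + 0.16(48.0) = 46.20 + 7.680 = 53.8800 → 53.880

53.880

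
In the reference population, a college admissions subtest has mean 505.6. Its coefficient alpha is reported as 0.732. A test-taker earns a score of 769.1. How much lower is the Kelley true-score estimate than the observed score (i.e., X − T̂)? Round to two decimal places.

70.62

T̂ = 0.732(769.1) + 0.268(505.6) = 562.9812 + 135.5008 = 698.4820 → 698.482
X − T̂ = 769.1 − 698.482 = 70.618 → 70.62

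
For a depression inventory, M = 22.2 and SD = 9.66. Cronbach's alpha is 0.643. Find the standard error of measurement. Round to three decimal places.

5.772

SEM = SD · √(1 − ρ) = 9.66 × √0.357 = 9.66 × 0.5975 = 5.7718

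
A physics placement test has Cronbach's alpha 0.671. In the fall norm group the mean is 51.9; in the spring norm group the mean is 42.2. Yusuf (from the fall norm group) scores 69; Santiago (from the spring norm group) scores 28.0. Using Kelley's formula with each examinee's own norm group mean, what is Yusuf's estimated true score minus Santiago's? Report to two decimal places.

30.70

T̂_Yusuf = 0.671(69) + 0.329(51.9) = 63.3741
T̂_Santiago = 0.671(28.0) + 0.329(42.2) = 32.6718
Difference = 63.3741 − 32.6718 = 30.7023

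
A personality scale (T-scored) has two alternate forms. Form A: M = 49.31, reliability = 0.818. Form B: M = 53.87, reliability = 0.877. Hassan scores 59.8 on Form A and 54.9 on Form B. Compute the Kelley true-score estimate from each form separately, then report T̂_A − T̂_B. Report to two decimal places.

T̂_A = 0.818(59.8) + 0.182(49.31) = 57.8908
T̂_B = 0.877(54.9) + 0.123(53.87) = 54.7733
T̂_A − T̂_B = 3.1175

3.12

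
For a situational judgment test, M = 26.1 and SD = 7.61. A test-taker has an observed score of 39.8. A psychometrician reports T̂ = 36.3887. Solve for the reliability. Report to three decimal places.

T̂ = ρX + (1 − ρ)μ  ⇒  T̂ − μ = ρ(X − μ)
ρ = (T̂ − μ)/(X − μ) = (36.3887 − 26.1) / (39.8 − 26.1) = 10.2887 / 13.7 = 0.75100

0.751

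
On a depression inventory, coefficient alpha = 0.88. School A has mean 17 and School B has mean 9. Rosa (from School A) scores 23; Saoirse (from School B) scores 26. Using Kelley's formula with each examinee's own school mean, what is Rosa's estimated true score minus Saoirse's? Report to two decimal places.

-1.68

T̂_Rosa = 0.88(23) + 0.12(17) = 22.2800
T̂_Saoirse = 0.88(26) + 0.12(9) = 23.9600
Difference = 22.2800 − 23.9600 = -1.6800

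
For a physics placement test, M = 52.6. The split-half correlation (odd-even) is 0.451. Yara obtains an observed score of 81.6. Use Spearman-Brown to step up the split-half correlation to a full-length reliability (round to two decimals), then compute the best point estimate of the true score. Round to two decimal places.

70.58

Spearman-Brown: ρ = 2r/(1 + r) = 2(0.451)/(1 + 0.451) = 0.9020/1.451 = 0.6216 → 0.62
T̂ = 0.62(81.6) + 0.38(52.6) = 50.592 + 19.988 = 70.580 → 70.58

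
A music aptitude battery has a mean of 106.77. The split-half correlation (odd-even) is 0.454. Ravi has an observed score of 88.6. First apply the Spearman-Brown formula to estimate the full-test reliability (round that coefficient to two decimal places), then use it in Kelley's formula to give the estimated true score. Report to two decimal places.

95.50

Spearman-Brown: ρ = 2r/(1 + r) = 2(0.454)/(1 + 0.454) = 0.9080/1.454 = 0.6245 → 0.62
Regress the observed score toward the mean by the unreliability: T̂ = 0.62·88.6 + 0.38·106.77 = 54.932 + 40.5726 = 95.505.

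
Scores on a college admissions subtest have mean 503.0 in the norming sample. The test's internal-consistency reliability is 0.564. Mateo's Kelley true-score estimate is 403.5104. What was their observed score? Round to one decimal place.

326.6

T̂ = ρX + (1 − ρ)μ  ⇒  X = (T̂ − (1 − ρ)μ) / ρ
X = (403.5104 − 0.436 × 503.0) / 0.564 = (403.5104 − 219.3080) / 0.564 = 184.2024 / 0.564 = 326.600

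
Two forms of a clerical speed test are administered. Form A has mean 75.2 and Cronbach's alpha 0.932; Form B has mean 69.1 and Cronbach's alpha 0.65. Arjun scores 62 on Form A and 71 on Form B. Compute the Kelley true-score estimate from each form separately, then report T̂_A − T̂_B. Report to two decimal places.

T̂_A = 0.932(62) + 0.068(75.2) = 62.8976
T̂_B = 0.65(71) + 0.35(69.1) = 70.3350
T̂_A − T̂_B = -7.4374

-7.44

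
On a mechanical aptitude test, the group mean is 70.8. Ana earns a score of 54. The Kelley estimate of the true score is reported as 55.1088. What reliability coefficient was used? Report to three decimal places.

0.934

T̂ = ρX + (1 − ρ)μ  ⇒  T̂ − μ = ρ(X − μ)
ρ = (T̂ − μ)/(X − μ) = (55.1088 − 70.8) / (54 − 70.8) = -15.6912 / -16.8 = 0.93400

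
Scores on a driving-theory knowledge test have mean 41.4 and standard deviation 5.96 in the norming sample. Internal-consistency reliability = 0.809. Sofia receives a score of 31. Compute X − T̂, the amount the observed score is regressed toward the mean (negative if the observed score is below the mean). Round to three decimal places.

-1.986

T̂ = ρX + (1 − ρ)μ
  = 0.809 × 31 + 0.191 × 41.4
  = 25.079 + 7.9074
  = 32.98640
  ≈ 32.9864
X − T̂ = 31 − 32.9864 = -1.9864 → -1.986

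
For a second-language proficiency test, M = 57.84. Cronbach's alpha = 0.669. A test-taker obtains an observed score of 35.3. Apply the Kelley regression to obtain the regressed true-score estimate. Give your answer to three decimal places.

42.761

T̂ = ρX + (1 − ρ)μ
  = 0.669 × 35.3 + 0.331 × 57.84
  = 23.6157 + 19.14504
  = 42.7607
  ≈ 42.761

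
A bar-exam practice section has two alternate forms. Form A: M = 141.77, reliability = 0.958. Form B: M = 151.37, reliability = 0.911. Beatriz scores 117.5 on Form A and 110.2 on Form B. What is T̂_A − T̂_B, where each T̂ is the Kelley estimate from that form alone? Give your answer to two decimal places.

4.66

T̂_A = 0.958(117.5) + 0.042(141.77) = 118.5193
T̂_B = 0.911(110.2) + 0.089(151.37) = 113.8641
T̂_A − T̂_B = 4.6552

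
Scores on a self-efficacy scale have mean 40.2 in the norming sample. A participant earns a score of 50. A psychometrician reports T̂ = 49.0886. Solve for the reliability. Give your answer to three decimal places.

0.907

T̂ = ρX + (1 − ρ)μ  ⇒  T̂ − μ = ρ(X − μ)
ρ = (T̂ − μ)/(X − μ) = (49.0886 − 40.2) / (50 − 40.2) = 8.8886 / 9.8 = 0.90700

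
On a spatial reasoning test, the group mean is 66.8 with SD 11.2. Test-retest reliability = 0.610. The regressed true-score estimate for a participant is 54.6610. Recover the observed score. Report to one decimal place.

46.9

T̂ = ρX + (1 − ρ)μ  ⇒  X = (T̂ − (1 − ρ)μ) / ρ
X = (54.6610 − 0.390 × 66.8) / 0.610 = (54.6610 − 26.0520) / 0.610 = 28.6090 / 0.610 = 46.900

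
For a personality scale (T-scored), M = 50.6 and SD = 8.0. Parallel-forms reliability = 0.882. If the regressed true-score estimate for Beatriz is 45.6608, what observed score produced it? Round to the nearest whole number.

T̂ = ρX + (1 − ρ)μ  ⇒  X = (T̂ − (1 − ρ)μ) / ρ
X = (45.6608 − 0.118 × 50.6) / 0.882 = (45.6608 − 5.9708) / 0.882 = 39.6900 / 0.882 = 45.00

45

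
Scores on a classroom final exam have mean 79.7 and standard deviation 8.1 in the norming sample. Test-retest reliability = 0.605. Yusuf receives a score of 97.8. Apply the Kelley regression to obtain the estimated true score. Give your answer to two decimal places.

90.65

Kelley's formula gives T̂ = 0.605·97.8 + 0.395·79.7 = 59.1690 + 31.4815 = 90.650.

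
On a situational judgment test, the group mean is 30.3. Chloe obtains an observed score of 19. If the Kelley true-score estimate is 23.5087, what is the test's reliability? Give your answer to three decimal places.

T̂ = ρX + (1 − ρ)μ  ⇒  T̂ − μ = ρ(X − μ)
ρ = (T̂ − μ)/(X − μ) = (23.5087 − 30.3) / (19 − 30.3) = -6.7913 / -11.3 = 0.60100

0.601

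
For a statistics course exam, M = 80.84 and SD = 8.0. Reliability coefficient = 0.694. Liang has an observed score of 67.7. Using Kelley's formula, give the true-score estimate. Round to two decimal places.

T̂ = ρX + (1 − ρ)μ
  = 0.694 × 67.7 + 0.306 × 80.84
  = 46.9838 + 24.73704
  = 71.721
  ≈ 71.72

71.72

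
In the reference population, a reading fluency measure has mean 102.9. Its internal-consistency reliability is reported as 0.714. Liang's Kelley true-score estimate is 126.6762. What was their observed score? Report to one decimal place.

T̂ = ρX + (1 − ρ)μ  ⇒  X = (T̂ − (1 − ρ)μ) / ρ
X = (126.6762 − 0.286 × 102.9) / 0.714 = (126.6762 − 29.4294) / 0.714 = 97.2468 / 0.714 = 136.200

136.2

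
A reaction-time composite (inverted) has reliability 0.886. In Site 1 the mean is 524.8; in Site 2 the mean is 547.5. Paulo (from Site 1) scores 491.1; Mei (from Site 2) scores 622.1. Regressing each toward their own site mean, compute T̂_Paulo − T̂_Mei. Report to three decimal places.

T̂_Paulo = 0.886(491.1) + 0.114(524.8) = 494.94180
T̂_Mei = 0.886(622.1) + 0.114(547.5) = 613.59560
Difference = 494.94180 − 613.59560 = -118.65380

-118.654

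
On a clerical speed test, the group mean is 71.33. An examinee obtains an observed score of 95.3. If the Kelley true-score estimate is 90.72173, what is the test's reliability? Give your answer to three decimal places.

T̂ = ρX + (1 − ρ)μ  ⇒  T̂ − μ = ρ(X − μ)
ρ = (T̂ − μ)/(X − μ) = (90.72173 − 71.33) / (95.3 − 71.33) = 19.39173 / 23.97 = 0.80900

0.809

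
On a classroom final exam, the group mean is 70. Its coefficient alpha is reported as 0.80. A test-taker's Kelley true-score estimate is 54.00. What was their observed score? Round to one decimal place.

T̂ = ρX + (1 − ρ)μ  ⇒  X = (T̂ − (1 − ρ)μ) / ρ
X = (54.00 − 0.20 × 70) / 0.80 = (54.00 − 14.00) / 0.80 = 40.00 / 0.80 = 50.000

50.0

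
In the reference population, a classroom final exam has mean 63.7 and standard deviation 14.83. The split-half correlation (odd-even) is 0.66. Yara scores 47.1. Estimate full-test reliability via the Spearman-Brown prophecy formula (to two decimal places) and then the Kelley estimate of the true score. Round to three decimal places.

Spearman-Brown: ρ = 2r/(1 + r) = 2(0.66)/(1 + 0.66) = 1.320/1.66 = 0.7952 → 0.80
Weight the observed score by reliability and the mean by (1 − reliability): T̂ = 0.80·47.1 + 0.20·63.7 = 37.680 + 12.740 = 50.4200.

50.420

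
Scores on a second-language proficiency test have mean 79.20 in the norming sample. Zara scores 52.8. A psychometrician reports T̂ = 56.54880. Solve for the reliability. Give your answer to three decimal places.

T̂ = ρX + (1 − ρ)μ  ⇒  T̂ − μ = ρ(X − μ)
ρ = (T̂ − μ)/(X − μ) = (56.54880 − 79.20) / (52.8 − 79.20) = -22.65120 / -26.40 = 0.85800

0.858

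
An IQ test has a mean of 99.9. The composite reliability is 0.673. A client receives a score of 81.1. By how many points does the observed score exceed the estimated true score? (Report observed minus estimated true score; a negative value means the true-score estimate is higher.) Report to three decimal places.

-6.148

Kelley's formula gives T̂ = 0.673·81.1 + 0.327·99.9 = 54.5803 + 32.6673 = 87.24760.
X − T̂ = 81.1 − 87.2476 = -6.1476 → -6.148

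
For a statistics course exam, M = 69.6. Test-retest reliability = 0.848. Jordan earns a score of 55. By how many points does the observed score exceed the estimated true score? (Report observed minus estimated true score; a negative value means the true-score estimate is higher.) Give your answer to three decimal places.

-2.219

T̂ = 0.848(55) + 0.152(69.6) = 46.640 + 10.5792 = 57.21920 → 57.2192
X − T̂ = 55 − 57.2192 = -2.2192 → -2.219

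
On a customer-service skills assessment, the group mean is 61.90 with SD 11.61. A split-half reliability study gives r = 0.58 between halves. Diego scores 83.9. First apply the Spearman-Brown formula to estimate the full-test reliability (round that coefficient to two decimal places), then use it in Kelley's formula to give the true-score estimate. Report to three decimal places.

Spearman-Brown: ρ = 2r/(1 + r) = 2(0.58)/(1 + 0.58) = 1.160/1.58 = 0.7342 → 0.73
Weight the observed score by reliability and the mean by (1 − reliability): T̂ = 0.73·83.9 + 0.27·61.90 = 61.247 + 16.7130 = 77.9600.

77.960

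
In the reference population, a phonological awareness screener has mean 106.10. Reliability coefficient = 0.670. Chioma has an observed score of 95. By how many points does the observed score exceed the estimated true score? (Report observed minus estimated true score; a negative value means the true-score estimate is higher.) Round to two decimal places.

Weight the observed score by reliability and the mean by (1 − reliability): T̂ = 0.670·95 + 0.330·106.10 = 63.650 + 35.01300 = 98.6630.
X − T̂ = 95 − 98.663 = -3.663 → -3.66

-3.66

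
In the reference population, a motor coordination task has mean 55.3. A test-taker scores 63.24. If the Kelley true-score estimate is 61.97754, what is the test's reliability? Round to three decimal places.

0.841

T̂ = ρX + (1 − ρ)μ  ⇒  T̂ − μ = ρ(X − μ)
ρ = (T̂ − μ)/(X − μ) = (61.97754 − 55.3) / (63.24 − 55.3) = 6.67754 / 7.94 = 0.84100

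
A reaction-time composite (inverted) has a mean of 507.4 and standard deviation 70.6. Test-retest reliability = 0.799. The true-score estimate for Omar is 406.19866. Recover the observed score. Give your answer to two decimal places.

380.74

T̂ = ρX + (1 − ρ)μ  ⇒  X = (T̂ − (1 − ρ)μ) / ρ
X = (406.19866 − 0.201 × 507.4) / 0.799 = (406.19866 − 101.9874) / 0.799 = 304.21126 / 0.799 = 380.7400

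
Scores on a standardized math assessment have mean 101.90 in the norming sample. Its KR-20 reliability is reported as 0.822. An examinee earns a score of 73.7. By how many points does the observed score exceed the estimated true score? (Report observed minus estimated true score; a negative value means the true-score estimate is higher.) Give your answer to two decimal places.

-5.02

T̂ = ρX + (1 − ρ)μ
  = 0.822 × 73.7 + 0.178 × 101.90
  = 60.5814 + 18.13820
  = 78.7196
  ≈ 78.720
X − T̂ = 73.7 − 78.720 = -5.020 → -5.02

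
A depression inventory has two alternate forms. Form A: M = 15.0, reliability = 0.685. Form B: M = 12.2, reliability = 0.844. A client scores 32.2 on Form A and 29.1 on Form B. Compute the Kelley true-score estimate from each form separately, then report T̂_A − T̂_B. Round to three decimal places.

0.318

T̂_A = 0.685(32.2) + 0.315(15.0) = 26.78200
T̂_B = 0.844(29.1) + 0.156(12.2) = 26.46360
T̂_A − T̂_B = 0.31840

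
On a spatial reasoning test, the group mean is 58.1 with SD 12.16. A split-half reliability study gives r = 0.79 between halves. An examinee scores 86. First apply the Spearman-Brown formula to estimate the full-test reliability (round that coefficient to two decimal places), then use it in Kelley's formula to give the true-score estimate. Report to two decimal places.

82.65

Spearman-Brown: ρ = 2r/(1 + r) = 2(0.79)/(1 + 0.79) = 1.580/1.79 = 0.8827 → 0.88
T̂ = ρX + (1 − ρ)μ
  = 0.88 × 86 + 0.12 × 58.1
  = 75.68 + 6.972
  = 82.652
  ≈ 82.65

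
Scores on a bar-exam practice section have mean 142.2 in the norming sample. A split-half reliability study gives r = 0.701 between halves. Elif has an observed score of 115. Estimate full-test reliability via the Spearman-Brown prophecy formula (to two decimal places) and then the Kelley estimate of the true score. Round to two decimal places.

Spearman-Brown: ρ = 2r/(1 + r) = 2(0.701)/(1 + 0.701) = 1.4020/1.701 = 0.8242 → 0.82
T̂ = ρX + (1 − ρ)μ
  = 0.82 × 115 + 0.18 × 142.2
  = 94.30 + 25.596
  = 119.896
  ≈ 119.90

119.90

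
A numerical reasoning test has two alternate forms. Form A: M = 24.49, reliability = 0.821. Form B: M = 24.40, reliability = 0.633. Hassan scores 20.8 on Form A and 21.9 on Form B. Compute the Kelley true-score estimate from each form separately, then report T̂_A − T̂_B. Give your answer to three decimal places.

-1.357

T̂_A = 0.821(20.8) + 0.179(24.49) = 21.46051
T̂_B = 0.633(21.9) + 0.367(24.40) = 22.81750
T̂_A − T̂_B = -1.35699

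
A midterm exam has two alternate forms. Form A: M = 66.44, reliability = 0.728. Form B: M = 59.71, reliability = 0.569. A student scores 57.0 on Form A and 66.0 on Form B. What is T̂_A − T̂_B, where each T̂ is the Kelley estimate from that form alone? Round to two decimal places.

-3.72

T̂_A = 0.728(57.0) + 0.272(66.44) = 59.5677
T̂_B = 0.569(66.0) + 0.431(59.71) = 63.2890
T̂_A − T̂_B = -3.7213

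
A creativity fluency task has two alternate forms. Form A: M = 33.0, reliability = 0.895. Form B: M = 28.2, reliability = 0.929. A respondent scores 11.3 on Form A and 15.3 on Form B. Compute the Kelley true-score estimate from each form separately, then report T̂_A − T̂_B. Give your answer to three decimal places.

-2.637

T̂_A = 0.895(11.3) + 0.105(33.0) = 13.57850
T̂_B = 0.929(15.3) + 0.071(28.2) = 16.21590
T̂_A − T̂_B = -2.63740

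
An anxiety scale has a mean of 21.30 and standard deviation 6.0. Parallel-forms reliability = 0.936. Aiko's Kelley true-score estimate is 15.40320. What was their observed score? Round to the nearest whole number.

15

T̂ = ρX + (1 − ρ)μ  ⇒  X = (T̂ − (1 − ρ)μ) / ρ
X = (15.40320 − 0.064 × 21.30) / 0.936 = (15.40320 − 1.36320) / 0.936 = 14.04000 / 0.936 = 15.00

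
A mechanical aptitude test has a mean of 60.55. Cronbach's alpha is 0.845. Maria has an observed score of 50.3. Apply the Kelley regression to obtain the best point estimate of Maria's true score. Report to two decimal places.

51.89

T̂ = 0.845(50.3) + 0.155(60.55) = 42.5035 + 9.38525 = 51.889 → 51.89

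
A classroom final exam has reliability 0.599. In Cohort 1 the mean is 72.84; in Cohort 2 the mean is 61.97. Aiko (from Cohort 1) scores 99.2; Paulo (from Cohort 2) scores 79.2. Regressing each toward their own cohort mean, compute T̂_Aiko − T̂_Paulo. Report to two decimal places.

T̂_Aiko = 0.599(99.2) + 0.401(72.84) = 88.6296
T̂_Paulo = 0.599(79.2) + 0.401(61.97) = 72.2908
Difference = 88.6296 − 72.2908 = 16.3389

16.34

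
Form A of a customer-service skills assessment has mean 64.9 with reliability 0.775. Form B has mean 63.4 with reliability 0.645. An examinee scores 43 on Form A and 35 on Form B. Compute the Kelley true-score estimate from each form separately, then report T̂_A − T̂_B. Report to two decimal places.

2.85

T̂_A = 0.775(43) + 0.225(64.9) = 47.9275
T̂_B = 0.645(35) + 0.355(63.4) = 45.0820
T̂_A − T̂_B = 2.8455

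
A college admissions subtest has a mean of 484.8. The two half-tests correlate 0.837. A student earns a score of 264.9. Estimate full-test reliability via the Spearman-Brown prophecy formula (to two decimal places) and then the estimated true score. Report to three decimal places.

Spearman-Brown: ρ = 2r/(1 + r) = 2(0.837)/(1 + 0.837) = 1.6740/1.837 = 0.9113 → 0.91
Regress the observed score toward the mean by the unreliability: T̂ = 0.91·264.9 + 0.09·484.8 = 241.059 + 43.632 = 284.6910.

284.691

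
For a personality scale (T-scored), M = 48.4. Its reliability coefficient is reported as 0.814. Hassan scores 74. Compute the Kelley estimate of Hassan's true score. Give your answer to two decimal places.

T̂ = 0.814(74) + 0.186(48.4) = 60.236 + 9.0024 = 69.238 → 69.24

69.24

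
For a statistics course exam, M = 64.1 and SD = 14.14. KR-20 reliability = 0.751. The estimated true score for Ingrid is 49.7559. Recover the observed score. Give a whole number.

45

T̂ = ρX + (1 − ρ)μ  ⇒  X = (T̂ − (1 − ρ)μ) / ρ
X = (49.7559 − 0.249 × 64.1) / 0.751 = (49.7559 − 15.9609) / 0.751 = 33.7950 / 0.751 = 45.00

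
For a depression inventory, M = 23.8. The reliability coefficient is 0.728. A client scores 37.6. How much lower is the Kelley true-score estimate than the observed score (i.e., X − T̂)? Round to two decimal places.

Kelley's formula gives T̂ = 0.728·37.6 + 0.272·23.8 = 27.3728 + 6.4736 = 33.8464.
X − T̂ = 37.6 − 33.846 = 3.754 → 3.75

3.75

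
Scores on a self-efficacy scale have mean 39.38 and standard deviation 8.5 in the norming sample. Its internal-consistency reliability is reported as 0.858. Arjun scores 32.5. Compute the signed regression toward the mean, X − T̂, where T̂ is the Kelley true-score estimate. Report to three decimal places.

-0.977

T̂ = ρX + (1 − ρ)μ
  = 0.858 × 32.5 + 0.142 × 39.38
  = 27.8850 + 5.59196
  = 33.47696
  ≈ 33.4770
X − T̂ = 32.5 − 33.4770 = -0.9770 → -0.977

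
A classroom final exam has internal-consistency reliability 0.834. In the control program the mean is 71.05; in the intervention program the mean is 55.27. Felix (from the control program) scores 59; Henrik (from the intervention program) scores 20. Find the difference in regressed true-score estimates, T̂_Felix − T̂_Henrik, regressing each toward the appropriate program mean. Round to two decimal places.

T̂_Felix = 0.834(59) + 0.166(71.05) = 61.0003
T̂_Henrik = 0.834(20) + 0.166(55.27) = 25.8548
Difference = 61.0003 − 25.8548 = 35.1455

35.15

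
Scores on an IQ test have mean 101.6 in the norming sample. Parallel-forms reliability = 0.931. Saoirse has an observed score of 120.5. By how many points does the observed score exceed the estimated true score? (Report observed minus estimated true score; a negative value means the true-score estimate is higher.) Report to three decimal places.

Weight the observed score by reliability and the mean by (1 − reliability): T̂ = 0.931·120.5 + 0.069·101.6 = 112.1855 + 7.0104 = 119.19590.
X − T̂ = 120.5 − 119.1959 = 1.3041 → 1.304

1.304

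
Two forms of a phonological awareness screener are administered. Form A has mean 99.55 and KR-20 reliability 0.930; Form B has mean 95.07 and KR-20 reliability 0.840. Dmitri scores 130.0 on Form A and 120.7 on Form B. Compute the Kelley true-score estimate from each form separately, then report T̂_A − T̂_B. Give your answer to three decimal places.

11.269

T̂_A = 0.930(130.0) + 0.070(99.55) = 127.86850
T̂_B = 0.840(120.7) + 0.160(95.07) = 116.59920
T̂_A − T̂_B = 11.26930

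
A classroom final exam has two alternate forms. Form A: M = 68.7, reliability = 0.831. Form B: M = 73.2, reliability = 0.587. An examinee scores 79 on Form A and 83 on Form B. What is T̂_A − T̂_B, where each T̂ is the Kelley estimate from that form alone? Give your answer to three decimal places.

T̂_A = 0.831(79) + 0.169(68.7) = 77.25930
T̂_B = 0.587(83) + 0.413(73.2) = 78.95260
T̂_A − T̂_B = -1.69330

-1.693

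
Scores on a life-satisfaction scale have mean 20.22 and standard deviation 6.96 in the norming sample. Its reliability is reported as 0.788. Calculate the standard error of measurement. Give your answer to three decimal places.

3.205

SEM = SD · √(1 − ρ) = 6.96 × √0.212 = 6.96 × 0.4604 = 3.2046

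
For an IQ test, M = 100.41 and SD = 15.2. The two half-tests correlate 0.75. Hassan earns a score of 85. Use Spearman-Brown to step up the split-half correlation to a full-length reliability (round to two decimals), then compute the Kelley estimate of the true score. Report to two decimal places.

Spearman-Brown: ρ = 2r/(1 + r) = 2(0.75)/(1 + 0.75) = 1.500/1.75 = 0.8571 → 0.86
Kelley's formula gives T̂ = 0.86·85 + 0.14·100.41 = 73.10 + 14.0574 = 87.157.

87.16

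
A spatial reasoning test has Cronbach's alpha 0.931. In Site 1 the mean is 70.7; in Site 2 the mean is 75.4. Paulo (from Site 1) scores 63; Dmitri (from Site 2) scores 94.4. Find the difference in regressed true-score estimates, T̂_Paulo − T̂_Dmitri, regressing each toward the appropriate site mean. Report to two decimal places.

T̂_Paulo = 0.931(63) + 0.069(70.7) = 63.5313
T̂_Dmitri = 0.931(94.4) + 0.069(75.4) = 93.0890
Difference = 63.5313 − 93.0890 = -29.5577

-29.56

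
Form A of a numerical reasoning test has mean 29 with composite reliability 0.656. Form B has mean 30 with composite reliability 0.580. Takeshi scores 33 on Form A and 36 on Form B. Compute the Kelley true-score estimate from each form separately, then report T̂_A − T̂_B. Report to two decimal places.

-1.86

T̂_A = 0.656(33) + 0.344(29) = 31.6240
T̂_B = 0.580(36) + 0.420(30) = 33.4800
T̂_A − T̂_B = -1.8560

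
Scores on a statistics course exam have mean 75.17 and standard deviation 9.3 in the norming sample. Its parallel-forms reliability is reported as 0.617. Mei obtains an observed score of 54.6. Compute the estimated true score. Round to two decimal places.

T̂ = 0.617(54.6) + 0.383(75.17) = 33.6882 + 28.79011 = 62.478 → 62.48

62.48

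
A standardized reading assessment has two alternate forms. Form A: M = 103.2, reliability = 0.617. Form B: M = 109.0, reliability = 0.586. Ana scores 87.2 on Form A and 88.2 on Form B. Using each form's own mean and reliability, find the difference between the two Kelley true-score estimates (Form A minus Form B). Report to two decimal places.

T̂_A = 0.617(87.2) + 0.383(103.2) = 93.3280
T̂_B = 0.586(88.2) + 0.414(109.0) = 96.8112
T̂_A − T̂_B = -3.4832

-3.48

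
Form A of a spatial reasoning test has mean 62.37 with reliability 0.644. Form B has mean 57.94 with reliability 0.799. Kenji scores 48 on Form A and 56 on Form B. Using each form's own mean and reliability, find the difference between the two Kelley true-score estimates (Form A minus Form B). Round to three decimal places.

T̂_A = 0.644(48) + 0.356(62.37) = 53.11572
T̂_B = 0.799(56) + 0.201(57.94) = 56.38994
T̂_A − T̂_B = -3.27422

-3.274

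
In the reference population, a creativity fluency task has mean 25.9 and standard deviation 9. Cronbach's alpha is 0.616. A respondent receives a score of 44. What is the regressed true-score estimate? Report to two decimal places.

37.05

T̂ = 0.616(44) + 0.384(25.9) = 27.104 + 9.9456 = 37.050 → 37.05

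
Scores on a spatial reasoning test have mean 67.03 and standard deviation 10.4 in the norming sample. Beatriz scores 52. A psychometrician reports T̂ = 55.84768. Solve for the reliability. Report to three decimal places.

T̂ = ρX + (1 − ρ)μ  ⇒  T̂ − μ = ρ(X − μ)
ρ = (T̂ − μ)/(X − μ) = (55.84768 − 67.03) / (52 − 67.03) = -11.18232 / -15.03 = 0.74400

0.744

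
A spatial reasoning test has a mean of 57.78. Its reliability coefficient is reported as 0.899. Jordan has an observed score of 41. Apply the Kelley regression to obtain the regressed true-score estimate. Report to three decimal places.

T̂ = ρX + (1 − ρ)μ
  = 0.899 × 41 + 0.101 × 57.78
  = 36.859 + 5.83578
  = 42.6948
  ≈ 42.695

42.695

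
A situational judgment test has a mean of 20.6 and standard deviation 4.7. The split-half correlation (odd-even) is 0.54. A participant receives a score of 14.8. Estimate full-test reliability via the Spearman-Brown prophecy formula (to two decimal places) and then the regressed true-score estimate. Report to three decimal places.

16.540

Spearman-Brown: ρ = 2r/(1 + r) = 2(0.54)/(1 + 0.54) = 1.080/1.54 = 0.7013 → 0.70
T̂ = ρX + (1 − ρ)μ
  = 0.70 × 14.8 + 0.30 × 20.6
  = 10.360 + 6.180
  = 16.5400
  ≈ 16.540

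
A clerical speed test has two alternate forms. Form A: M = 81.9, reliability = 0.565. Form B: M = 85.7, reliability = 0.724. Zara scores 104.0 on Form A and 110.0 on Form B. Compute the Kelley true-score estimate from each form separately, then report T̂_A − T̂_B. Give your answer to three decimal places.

T̂_A = 0.565(104.0) + 0.435(81.9) = 94.38650
T̂_B = 0.724(110.0) + 0.276(85.7) = 103.29320
T̂_A − T̂_B = -8.90670

-8.907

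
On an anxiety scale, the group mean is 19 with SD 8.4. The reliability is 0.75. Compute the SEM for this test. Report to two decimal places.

4.20

SEM = SD · √(1 − ρ) = 8.4 × √0.25 = 8.4 × 0.5000 = 4.200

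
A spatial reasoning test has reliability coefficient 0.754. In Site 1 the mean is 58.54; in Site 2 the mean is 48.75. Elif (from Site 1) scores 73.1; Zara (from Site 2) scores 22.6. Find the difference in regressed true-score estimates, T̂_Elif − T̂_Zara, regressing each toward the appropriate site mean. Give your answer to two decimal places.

40.49

T̂_Elif = 0.754(73.1) + 0.246(58.54) = 69.5182
T̂_Zara = 0.754(22.6) + 0.246(48.75) = 29.0329
Difference = 69.5182 − 29.0329 = 40.4853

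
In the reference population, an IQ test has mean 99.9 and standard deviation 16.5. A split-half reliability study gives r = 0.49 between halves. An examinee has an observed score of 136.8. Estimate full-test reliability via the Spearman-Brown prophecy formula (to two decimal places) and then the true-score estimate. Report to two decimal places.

Spearman-Brown: ρ = 2r/(1 + r) = 2(0.49)/(1 + 0.49) = 0.980/1.49 = 0.6577 → 0.66
T̂ = 0.66(136.8) + 0.34(99.9) = 90.288 + 33.966 = 124.254 → 124.25

124.25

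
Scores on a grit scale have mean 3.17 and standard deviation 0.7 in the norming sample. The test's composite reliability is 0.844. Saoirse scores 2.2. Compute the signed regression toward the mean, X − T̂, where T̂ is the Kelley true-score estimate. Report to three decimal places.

T̂ = ρX + (1 − ρ)μ
  = 0.844 × 2.2 + 0.156 × 3.17
  = 1.8568 + 0.49452
  = 2.35132
  ≈ 2.3513
X − T̂ = 2.2 − 2.3513 = -0.1513 → -0.151

-0.151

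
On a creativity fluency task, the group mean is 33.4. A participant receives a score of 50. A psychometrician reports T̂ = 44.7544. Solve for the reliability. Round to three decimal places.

0.684

T̂ = ρX + (1 − ρ)μ  ⇒  T̂ − μ = ρ(X − μ)
ρ = (T̂ − μ)/(X − μ) = (44.7544 − 33.4) / (50 − 33.4) = 11.3544 / 16.6 = 0.68400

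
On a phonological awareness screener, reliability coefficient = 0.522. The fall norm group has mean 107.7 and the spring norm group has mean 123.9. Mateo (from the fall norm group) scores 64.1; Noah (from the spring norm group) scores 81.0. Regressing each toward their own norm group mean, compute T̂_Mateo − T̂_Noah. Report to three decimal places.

T̂_Mateo = 0.522(64.1) + 0.478(107.7) = 84.94080
T̂_Noah = 0.522(81.0) + 0.478(123.9) = 101.50620
Difference = 84.94080 − 101.50620 = -16.56540

-16.565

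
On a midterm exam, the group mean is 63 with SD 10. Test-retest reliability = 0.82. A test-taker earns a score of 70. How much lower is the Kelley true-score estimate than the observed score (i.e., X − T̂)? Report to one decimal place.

1.3

Weight the observed score by reliability and the mean by (1 − reliability): T̂ = 0.82·70 + 0.18·63 = 57.40 + 11.34 = 68.740.
X − T̂ = 70 − 68.74 = 1.26 → 1.3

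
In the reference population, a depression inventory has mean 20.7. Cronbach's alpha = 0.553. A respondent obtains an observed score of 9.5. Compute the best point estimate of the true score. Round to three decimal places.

14.506

Kelley's formula gives T̂ = 0.553·9.5 + 0.447·20.7 = 5.2535 + 9.2529 = 14.5064.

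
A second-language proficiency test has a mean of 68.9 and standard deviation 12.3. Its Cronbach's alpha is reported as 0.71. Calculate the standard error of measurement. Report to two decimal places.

SEM = SD · √(1 − ρ) = 12.3 × √0.29 = 12.3 × 0.5385 = 6.624

6.62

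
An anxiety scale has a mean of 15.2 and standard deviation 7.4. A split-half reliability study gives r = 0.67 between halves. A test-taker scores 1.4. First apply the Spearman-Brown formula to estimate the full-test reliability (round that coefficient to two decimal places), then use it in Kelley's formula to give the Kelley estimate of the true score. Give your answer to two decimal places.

4.16

Spearman-Brown: ρ = 2r/(1 + r) = 2(0.67)/(1 + 0.67) = 1.340/1.67 = 0.8024 → 0.80
T̂ = 0.80(1.4) + 0.20(15.2) = 1.120 + 3.040 = 4.160 → 4.16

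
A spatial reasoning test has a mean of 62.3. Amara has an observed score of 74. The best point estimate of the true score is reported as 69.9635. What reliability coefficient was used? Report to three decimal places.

T̂ = ρX + (1 − ρ)μ  ⇒  T̂ − μ = ρ(X − μ)
ρ = (T̂ − μ)/(X − μ) = (69.9635 − 62.3) / (74 − 62.3) = 7.6635 / 11.7 = 0.65500

0.655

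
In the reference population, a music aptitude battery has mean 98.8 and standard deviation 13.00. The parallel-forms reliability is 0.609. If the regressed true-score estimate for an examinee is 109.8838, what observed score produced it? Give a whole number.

T̂ = ρX + (1 − ρ)μ  ⇒  X = (T̂ − (1 − ρ)μ) / ρ
X = (109.8838 − 0.391 × 98.8) / 0.609 = (109.8838 − 38.6308) / 0.609 = 71.2530 / 0.609 = 117.00

117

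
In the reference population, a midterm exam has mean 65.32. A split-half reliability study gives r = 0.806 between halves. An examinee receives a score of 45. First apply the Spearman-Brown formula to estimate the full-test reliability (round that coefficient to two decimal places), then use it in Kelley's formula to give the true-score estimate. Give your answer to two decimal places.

Spearman-Brown: ρ = 2r/(1 + r) = 2(0.806)/(1 + 0.806) = 1.6120/1.806 = 0.8926 → 0.89
Weight the observed score by reliability and the mean by (1 − reliability): T̂ = 0.89·45 + 0.11·65.32 = 40.05 + 7.1852 = 47.235.

47.24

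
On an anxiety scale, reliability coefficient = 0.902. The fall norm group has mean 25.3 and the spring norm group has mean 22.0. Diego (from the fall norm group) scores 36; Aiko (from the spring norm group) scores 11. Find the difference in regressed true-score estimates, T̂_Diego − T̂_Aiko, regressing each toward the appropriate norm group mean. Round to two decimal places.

22.87

T̂_Diego = 0.902(36) + 0.098(25.3) = 34.9514
T̂_Aiko = 0.902(11) + 0.098(22.0) = 12.0780
Difference = 34.9514 − 12.0780 = 22.8734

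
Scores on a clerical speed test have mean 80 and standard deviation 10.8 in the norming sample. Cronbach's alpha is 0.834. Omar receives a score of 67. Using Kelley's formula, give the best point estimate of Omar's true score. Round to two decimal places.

T̂ = ρX + (1 − ρ)μ
  = 0.834 × 67 + 0.166 × 80
  = 55.878 + 13.280
  = 69.158
  ≈ 69.16

69.16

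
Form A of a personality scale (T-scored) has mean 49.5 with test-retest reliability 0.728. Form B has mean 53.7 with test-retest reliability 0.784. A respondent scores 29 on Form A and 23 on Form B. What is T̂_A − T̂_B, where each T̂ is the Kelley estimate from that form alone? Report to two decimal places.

T̂_A = 0.728(29) + 0.272(49.5) = 34.5760
T̂_B = 0.784(23) + 0.216(53.7) = 29.6312
T̂_A − T̂_B = 4.9448

4.94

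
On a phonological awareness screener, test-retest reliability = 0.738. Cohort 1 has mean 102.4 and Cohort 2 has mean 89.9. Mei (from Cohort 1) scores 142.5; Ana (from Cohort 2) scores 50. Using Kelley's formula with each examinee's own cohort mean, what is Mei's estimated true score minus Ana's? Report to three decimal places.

T̂_Mei = 0.738(142.5) + 0.262(102.4) = 131.99380
T̂_Ana = 0.738(50) + 0.262(89.9) = 60.45380
Difference = 131.99380 − 60.45380 = 71.54000

71.540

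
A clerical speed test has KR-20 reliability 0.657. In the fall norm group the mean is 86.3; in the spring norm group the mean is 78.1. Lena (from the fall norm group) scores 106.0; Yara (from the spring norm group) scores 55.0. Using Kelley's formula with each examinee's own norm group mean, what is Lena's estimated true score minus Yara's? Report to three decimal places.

T̂_Lena = 0.657(106.0) + 0.343(86.3) = 99.24290
T̂_Yara = 0.657(55.0) + 0.343(78.1) = 62.92330
Difference = 99.24290 − 62.92330 = 36.31960

36.320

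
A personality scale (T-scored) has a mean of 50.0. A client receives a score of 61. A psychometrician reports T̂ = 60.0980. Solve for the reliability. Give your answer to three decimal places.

T̂ = ρX + (1 − ρ)μ  ⇒  T̂ − μ = ρ(X − μ)
ρ = (T̂ − μ)/(X − μ) = (60.0980 − 50.0) / (61 − 50.0) = 10.0980 / 11.0 = 0.91800

0.918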